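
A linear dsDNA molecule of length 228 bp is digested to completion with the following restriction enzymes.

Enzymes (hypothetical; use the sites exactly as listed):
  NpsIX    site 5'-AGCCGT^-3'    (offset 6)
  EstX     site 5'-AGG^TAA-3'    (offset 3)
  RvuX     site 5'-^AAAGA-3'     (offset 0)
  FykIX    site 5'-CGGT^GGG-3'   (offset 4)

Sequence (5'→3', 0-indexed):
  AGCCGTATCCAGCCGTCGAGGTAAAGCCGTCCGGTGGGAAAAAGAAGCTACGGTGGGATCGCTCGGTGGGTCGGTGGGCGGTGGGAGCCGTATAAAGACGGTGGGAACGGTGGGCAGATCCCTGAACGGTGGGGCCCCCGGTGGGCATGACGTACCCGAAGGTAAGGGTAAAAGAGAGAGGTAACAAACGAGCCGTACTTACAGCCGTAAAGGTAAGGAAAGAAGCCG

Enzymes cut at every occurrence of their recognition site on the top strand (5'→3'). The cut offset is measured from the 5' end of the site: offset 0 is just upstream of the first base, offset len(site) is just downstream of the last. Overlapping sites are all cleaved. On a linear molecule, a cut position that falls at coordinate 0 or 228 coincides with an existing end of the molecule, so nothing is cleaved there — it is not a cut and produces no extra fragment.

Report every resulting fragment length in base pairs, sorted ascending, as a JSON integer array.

[2,5,5,5,5,5,6,7,8,8,9,9,9,9,10,10,11,12,12,13,14,15,19,20]

Per-enzyme occurrences:
  NpsIX AGCCGT/6: at [0, 10, 24, 85, 190, 202] ⇒ [6, 16, 30, 91, 196, 208]
  EstX AGGTAA/3: at [18, 159, 178, 210] ⇒ [21, 162, 181, 213]
  RvuX AAAGA/0: at [40, 93, 170, 218] ⇒ [40, 93, 170, 218]
  FykIX CGGTGGG/4: at [31, 50, 63, 71, 78, 98, 107, 126, 138] ⇒ [35, 54, 67, 75, 82, 102, 111, 130, 142]

Pooled cuts: [6, 16, 21, 30, 35, 40, 54, 67, 75, 82, 91, 93, 102, 111, 130, 142, 162, 170, 181, 196, 208, 213, 218]

Fragments:
  [0,6): 6 bp
  [6,16): 10 bp
  [16,21): 5 bp
  [21,30): 9 bp
  [30,35): 5 bp
  [35,40): 5 bp
  [40,54): 14 bp
  [54,67): 13 bp
  [67,75): 8 bp
  [75,82): 7 bp
  [82,91): 9 bp
  [91,93): 2 bp
  [93,102): 9 bp
  [102,111): 9 bp
  [111,130): 19 bp
  [130,142): 12 bp
  [142,162): 20 bp
  [162,170): 8 bp
  [170,181): 11 bp
  [181,196): 15 bp
  [196,208): 12 bp
  [208,213): 5 bp
  [213,218): 5 bp
  [218,228): 10 bp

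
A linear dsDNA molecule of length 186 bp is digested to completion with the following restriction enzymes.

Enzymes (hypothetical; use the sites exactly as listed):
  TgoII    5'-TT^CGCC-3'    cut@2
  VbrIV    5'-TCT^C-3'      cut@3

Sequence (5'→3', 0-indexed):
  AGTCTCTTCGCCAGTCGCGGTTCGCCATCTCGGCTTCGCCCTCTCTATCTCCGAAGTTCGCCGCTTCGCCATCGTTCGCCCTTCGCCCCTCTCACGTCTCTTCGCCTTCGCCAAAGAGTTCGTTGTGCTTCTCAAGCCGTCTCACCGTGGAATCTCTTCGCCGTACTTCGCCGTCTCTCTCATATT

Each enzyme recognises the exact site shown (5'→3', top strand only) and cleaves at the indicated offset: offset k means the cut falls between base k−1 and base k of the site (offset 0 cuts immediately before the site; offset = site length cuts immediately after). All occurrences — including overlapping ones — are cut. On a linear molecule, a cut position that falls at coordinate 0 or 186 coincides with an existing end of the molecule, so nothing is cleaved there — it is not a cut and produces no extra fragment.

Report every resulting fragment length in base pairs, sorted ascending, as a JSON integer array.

Site scan:
  TgoII (TTCGCC, off=2): starts [6, 20, 34, 56, 64, 74, 81, 100, 106, 156, 166] → cuts [8, 22, 36, 58, 66, 76, 83, 102, 108, 158, 168]
  VbrIV (TCTC, off=3): starts [2, 27, 41, 47, 89, 96, 129, 139, 152, 173, 175, 177] → cuts [5, 30, 44, 50, 92, 99, 132, 142, 155, 176, 178, 180]

All cut coordinates (distinct, sorted): [5, 8, 22, 30, 36, 44, 50, 58, 66, 76, 83, 92, 99, 102, 108, 132, 142, 155, 158, 168, 176, 178, 180]

Fragment lengths:
  [0,5): 5 bp
  [5,8): 3 bp
  [8,22): 14 bp
  [22,30): 8 bp
  [30,36): 6 bp
  [36,44): 8 bp
  [44,50): 6 bp
  [50,58): 8 bp
  [58,66): 8 bp
  [66,76): 10 bp
  [76,83): 7 bp
  [83,92): 9 bp
  [92,99): 7 bp
  [99,102): 3 bp
  [102,108): 6 bp
  [108,132): 24 bp
  [132,142): 10 bp
  [142,155): 13 bp
  [155,158): 3 bp
  [158,168): 10 bp
  [168,176): 8 bp
  [176,178): 2 bp
  [178,180): 2 bp
  [180,186): 6 bp

[2,2,3,3,3,5,6,6,6,6,7,7,8,8,8,8,8,9,10,10,10,13,14,24]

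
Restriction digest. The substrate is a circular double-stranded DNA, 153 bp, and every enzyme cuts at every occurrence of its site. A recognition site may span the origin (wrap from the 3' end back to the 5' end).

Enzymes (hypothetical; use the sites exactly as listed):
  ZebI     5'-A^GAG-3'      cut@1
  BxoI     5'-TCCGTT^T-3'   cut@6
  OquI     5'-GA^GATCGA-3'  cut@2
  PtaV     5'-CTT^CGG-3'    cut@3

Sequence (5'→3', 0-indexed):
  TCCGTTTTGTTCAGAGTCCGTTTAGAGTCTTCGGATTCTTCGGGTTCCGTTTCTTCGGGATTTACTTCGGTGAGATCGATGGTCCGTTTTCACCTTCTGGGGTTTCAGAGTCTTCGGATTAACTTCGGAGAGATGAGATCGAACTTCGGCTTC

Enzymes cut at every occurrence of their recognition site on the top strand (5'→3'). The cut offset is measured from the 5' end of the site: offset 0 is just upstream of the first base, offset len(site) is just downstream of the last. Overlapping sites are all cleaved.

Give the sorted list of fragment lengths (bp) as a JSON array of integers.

Per-enzyme occurrences:
  ZebI AGAG/1: at [12, 23, 106, 128] ⇒ [13, 24, 107, 129]
  BxoI TCCGTTT/6: at [0, 16, 45, 82] ⇒ [6, 22, 51, 88]
  OquI GAGATCGA/2: at [71, 134] ⇒ [73, 136]
  PtaV CTTCGG/3: at [28, 37, 52, 64, 111, 122, 143] ⇒ [31, 40, 55, 67, 114, 125, 146]

All cut coordinates (distinct, sorted): [6, 13, 22, 24, 31, 40, 51, 55, 67, 73, 88, 107, 114, 125, 129, 136, 146]

Fragments:
  6→13: 7 bp
  13→22: 9 bp
  22→24: 2 bp
  24→31: 7 bp
  31→40: 9 bp
  40→51: 11 bp
  51→55: 4 bp
  55→67: 12 bp
  67→73: 6 bp
  73→88: 15 bp
  88→107: 19 bp
  107→114: 7 bp
  114→125: 11 bp
  125→129: 4 bp
  129→136: 7 bp
  136→146: 10 bp
  146→6 (wrap): 153-146+6 = 13 bp

[2,4,4,6,7,7,7,7,9,9,10,11,11,12,13,15,19]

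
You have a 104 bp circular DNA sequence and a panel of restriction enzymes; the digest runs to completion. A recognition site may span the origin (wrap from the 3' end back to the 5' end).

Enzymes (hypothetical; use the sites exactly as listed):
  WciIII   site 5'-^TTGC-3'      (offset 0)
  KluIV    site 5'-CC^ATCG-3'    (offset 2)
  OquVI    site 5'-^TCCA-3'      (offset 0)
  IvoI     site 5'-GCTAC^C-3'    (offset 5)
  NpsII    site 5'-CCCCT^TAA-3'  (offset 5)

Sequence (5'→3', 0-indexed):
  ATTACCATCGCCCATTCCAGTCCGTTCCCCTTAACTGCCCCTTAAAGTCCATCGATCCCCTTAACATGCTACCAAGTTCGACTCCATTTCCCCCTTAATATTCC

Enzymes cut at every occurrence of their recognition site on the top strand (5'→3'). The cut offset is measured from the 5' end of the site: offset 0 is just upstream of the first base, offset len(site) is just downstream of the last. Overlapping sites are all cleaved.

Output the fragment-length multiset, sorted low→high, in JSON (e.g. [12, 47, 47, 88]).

[3,5,6,9,9,10,11,11,11,13,16]

Scan for sites:
  WciIII (TTGC, off=0): no sites
  KluIV CCATCG/2: at [4, 48] ⇒ [6, 50]
  OquVI TCCA/0: at [15, 47, 82, 101] ⇒ [15, 47, 82, 101]
  IvoI GCTACC/5: at [67] ⇒ [72]
  NpsII CCCCTTAA/5: at [26, 37, 56, 90] ⇒ [31, 42, 61, 95]

Pooled cuts: [6, 15, 31, 42, 47, 50, 61, 72, 82, 95, 101]

Fragment lengths:
  6→15: 9 bp
  15→31: 16 bp
  31→42: 11 bp
  42→47: 5 bp
  47→50: 3 bp
  50→61: 11 bp
  61→72: 11 bp
  72→82: 10 bp
  82→95: 13 bp
  95→101: 6 bp
  101→6 (wrap): 104-101+6 = 9 bp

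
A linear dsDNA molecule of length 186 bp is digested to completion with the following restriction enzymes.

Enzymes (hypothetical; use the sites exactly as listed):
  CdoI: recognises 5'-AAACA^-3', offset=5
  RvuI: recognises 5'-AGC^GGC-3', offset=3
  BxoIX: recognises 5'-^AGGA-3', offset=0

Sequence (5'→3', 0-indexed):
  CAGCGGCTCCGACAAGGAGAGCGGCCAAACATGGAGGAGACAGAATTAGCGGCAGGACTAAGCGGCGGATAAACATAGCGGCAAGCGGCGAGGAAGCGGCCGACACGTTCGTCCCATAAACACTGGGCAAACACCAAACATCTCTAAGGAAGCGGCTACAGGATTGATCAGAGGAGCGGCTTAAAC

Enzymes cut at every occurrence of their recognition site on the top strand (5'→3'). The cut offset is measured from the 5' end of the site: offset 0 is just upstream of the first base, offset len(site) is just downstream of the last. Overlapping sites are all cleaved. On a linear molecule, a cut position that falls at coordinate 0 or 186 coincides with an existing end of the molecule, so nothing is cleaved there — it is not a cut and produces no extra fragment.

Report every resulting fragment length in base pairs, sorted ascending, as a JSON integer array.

Scan for sites:
  CdoI AAACA/5: at [26, 70, 117, 128, 135] ⇒ [31, 75, 122, 133, 140]
  RvuI AGCGGC/3: at [1, 19, 47, 60, 76, 83, 94, 150, 174] ⇒ [4, 22, 50, 63, 79, 86, 97, 153, 177]
  BxoIX AGGA/0: at [14, 34, 53, 90, 146, 159, 171] ⇒ [14, 34, 53, 90, 146, 159, 171]

All cut coordinates (distinct, sorted): [4, 14, 22, 31, 34, 50, 53, 63, 75, 79, 86, 90, 97, 122, 133, 140, 146, 153, 159, 171, 177]

Fragments:
  [0,4): 4 bp
  [4,14): 10 bp
  [14,22): 8 bp
  [22,31): 9 bp
  [31,34): 3 bp
  [34,50): 16 bp
  [50,53): 3 bp
  [53,63): 10 bp
  [63,75): 12 bp
  [75,79): 4 bp
  [79,86): 7 bp
  [86,90): 4 bp
  [90,97): 7 bp
  [97,122): 25 bp
  [122,133): 11 bp
  [133,140): 7 bp
  [140,146): 6 bp
  [146,153): 7 bp
  [153,159): 6 bp
  [159,171): 12 bp
  [171,177): 6 bp
  [177,186): 9 bp

[3,3,4,4,4,6,6,6,7,7,7,7,8,9,9,10,10,11,12,12,16,25]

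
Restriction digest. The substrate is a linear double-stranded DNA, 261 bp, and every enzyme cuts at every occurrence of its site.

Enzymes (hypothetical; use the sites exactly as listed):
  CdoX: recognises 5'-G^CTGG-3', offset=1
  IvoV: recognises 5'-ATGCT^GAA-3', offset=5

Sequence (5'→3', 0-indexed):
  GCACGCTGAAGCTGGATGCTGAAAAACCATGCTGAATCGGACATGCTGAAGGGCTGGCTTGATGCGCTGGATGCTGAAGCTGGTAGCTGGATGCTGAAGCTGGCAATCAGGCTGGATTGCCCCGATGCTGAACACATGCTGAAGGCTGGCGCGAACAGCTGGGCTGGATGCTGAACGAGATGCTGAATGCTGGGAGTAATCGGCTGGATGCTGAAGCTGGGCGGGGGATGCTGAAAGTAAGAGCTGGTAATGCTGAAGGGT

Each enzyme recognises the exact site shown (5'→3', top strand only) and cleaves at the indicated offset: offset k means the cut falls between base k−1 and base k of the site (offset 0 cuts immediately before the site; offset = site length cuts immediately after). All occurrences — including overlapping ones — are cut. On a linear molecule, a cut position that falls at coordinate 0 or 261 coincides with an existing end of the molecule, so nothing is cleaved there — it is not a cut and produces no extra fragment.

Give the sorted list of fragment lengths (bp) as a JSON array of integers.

Site scan:
  CdoX (GCTGG, off=1): starts [10, 52, 65, 78, 85, 98, 110, 144, 157, 162, 188, 202, 215, 242] → cuts [11, 53, 66, 79, 86, 99, 111, 145, 158, 163, 189, 203, 216, 243]
  IvoV (ATGCTGAA, off=5): starts [15, 28, 42, 70, 90, 124, 135, 167, 179, 207, 227, 249] → cuts [20, 33, 47, 75, 95, 129, 140, 172, 184, 212, 232, 254]

Pooled cuts: [11, 20, 33, 47, 53, 66, 75, 79, 86, 95, 99, 111, 129, 140, 145, 158, 163, 172, 184, 189, 203, 212, 216, 232, 243, 254]

Fragment lengths:
  [0,11): 11 bp
  [11,20): 9 bp
  [20,33): 13 bp
  [33,47): 14 bp
  [47,53): 6 bp
  [53,66): 13 bp
  [66,75): 9 bp
  [75,79): 4 bp
  [79,86): 7 bp
  [86,95): 9 bp
  [95,99): 4 bp
  [99,111): 12 bp
  [111,129): 18 bp
  [129,140): 11 bp
  [140,145): 5 bp
  [145,158): 13 bp
  [158,163): 5 bp
  [163,172): 9 bp
  [172,184): 12 bp
  [184,189): 5 bp
  [189,203): 14 bp
  [203,212): 9 bp
  [212,216): 4 bp
  [216,232): 16 bp
  [232,243): 11 bp
  [243,254): 11 bp
  [254,261): 7 bp

[4,4,4,5,5,5,6,7,7,9,9,9,9,9,11,11,11,11,12,12,13,13,13,14,14,16,18]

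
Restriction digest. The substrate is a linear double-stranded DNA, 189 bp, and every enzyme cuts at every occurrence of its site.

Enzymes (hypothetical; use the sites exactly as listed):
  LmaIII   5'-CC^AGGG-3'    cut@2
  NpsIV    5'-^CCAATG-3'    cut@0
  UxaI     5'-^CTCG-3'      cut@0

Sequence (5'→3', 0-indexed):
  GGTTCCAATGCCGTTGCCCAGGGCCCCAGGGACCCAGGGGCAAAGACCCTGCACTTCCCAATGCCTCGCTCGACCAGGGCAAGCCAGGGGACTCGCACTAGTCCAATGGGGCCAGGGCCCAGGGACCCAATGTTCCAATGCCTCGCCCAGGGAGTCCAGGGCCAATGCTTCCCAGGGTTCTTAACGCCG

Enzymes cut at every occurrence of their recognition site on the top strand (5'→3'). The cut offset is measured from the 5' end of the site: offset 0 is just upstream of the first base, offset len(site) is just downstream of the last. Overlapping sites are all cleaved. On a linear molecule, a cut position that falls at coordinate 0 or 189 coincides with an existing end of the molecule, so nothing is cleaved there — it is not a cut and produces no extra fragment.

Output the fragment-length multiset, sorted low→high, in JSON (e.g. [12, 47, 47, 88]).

Per-enzyme occurrences:
  LmaIII CCAGGG/2: at [17, 25, 33, 73, 83, 111, 118, 146, 155, 171] ⇒ [19, 27, 35, 75, 85, 113, 120, 148, 157, 173]
  NpsIV CCAATG/0: at [4, 57, 102, 126, 134, 161] ⇒ [4, 57, 102, 126, 134, 161]
  UxaI CTCG/0: at [64, 68, 91, 141] ⇒ [64, 68, 91, 141]

All cut coordinates (distinct, sorted): [4, 19, 27, 35, 57, 64, 68, 75, 85, 91, 102, 113, 120, 126, 134, 141, 148, 157, 161, 173]

Fragments:
  [0,4): 4 bp
  [4,19): 15 bp
  [19,27): 8 bp
  [27,35): 8 bp
  [35,57): 22 bp
  [57,64): 7 bp
  [64,68): 4 bp
  [68,75): 7 bp
  [75,85): 10 bp
  [85,91): 6 bp
  [91,102): 11 bp
  [102,113): 11 bp
  [113,120): 7 bp
  [120,126): 6 bp
  [126,134): 8 bp
  [134,141): 7 bp
  [141,148): 7 bp
  [148,157): 9 bp
  [157,161): 4 bp
  [161,173): 12 bp
  [173,189): 16 bp

[4,4,4,6,6,7,7,7,7,7,8,8,8,9,10,11,11,12,15,16,22]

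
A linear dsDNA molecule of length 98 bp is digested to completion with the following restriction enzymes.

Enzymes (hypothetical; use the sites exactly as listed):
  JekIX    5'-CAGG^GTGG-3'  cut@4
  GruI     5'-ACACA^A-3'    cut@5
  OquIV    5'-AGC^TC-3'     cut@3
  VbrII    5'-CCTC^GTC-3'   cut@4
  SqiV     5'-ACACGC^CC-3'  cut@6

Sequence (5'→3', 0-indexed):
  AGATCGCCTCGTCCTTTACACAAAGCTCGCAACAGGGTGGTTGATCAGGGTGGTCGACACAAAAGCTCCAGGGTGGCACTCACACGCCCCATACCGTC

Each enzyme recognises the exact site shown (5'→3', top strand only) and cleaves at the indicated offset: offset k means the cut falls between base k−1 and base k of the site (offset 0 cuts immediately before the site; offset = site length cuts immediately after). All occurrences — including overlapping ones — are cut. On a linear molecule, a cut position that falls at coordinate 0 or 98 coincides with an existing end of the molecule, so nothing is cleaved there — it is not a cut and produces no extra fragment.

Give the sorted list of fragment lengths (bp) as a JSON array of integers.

[4,5,6,10,10,11,12,12,13,15]

Per-enzyme occurrences:
  JekIX (CAGGGTGG, off=4): starts [32, 45, 68] → cuts [36, 49, 72]
  GruI (ACACAA, off=5): starts [17, 56] → cuts [22, 61]
  OquIV (AGCTC, off=3): starts [23, 63] → cuts [26, 66]
  VbrII (CCTCGTC, off=4): starts [6] → cuts [10]
  SqiV (ACACGCCC, off=6): starts [81] → cuts [87]

All cut coordinates (distinct, sorted): [10, 22, 26, 36, 49, 61, 66, 72, 87]

Fragments:
  [0,10): 10 bp
  [10,22): 12 bp
  [22,26): 4 bp
  [26,36): 10 bp
  [36,49): 13 bp
  [49,61): 12 bp
  [61,66): 5 bp
  [66,72): 6 bp
  [72,87): 15 bp
  [87,98): 11 bp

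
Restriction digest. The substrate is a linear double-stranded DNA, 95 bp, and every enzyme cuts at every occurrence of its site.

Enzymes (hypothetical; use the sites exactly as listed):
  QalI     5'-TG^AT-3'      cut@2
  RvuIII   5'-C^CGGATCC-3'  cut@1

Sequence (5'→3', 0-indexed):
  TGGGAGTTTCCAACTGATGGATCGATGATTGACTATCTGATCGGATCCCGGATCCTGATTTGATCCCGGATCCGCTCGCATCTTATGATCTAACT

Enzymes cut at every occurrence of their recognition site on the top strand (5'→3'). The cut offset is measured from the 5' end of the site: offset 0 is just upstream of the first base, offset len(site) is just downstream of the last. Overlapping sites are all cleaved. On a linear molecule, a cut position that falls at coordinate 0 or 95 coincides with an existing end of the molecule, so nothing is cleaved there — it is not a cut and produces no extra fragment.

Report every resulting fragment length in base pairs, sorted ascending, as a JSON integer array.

Site scan:
  QalI TGAT/2: at [14, 25, 37, 55, 60, 85] ⇒ [16, 27, 39, 57, 62, 87]
  RvuIII CCGGATCC/1: at [47, 65] ⇒ [48, 66]

All cut coordinates (distinct, sorted): [16, 27, 39, 48, 57, 62, 66, 87]

Fragment lengths:
  [0,16): 16 bp
  [16,27): 11 bp
  [27,39): 12 bp
  [39,48): 9 bp
  [48,57): 9 bp
  [57,62): 5 bp
  [62,66): 4 bp
  [66,87): 21 bp
  [87,95): 8 bp

[4,5,8,9,9,11,12,16,21]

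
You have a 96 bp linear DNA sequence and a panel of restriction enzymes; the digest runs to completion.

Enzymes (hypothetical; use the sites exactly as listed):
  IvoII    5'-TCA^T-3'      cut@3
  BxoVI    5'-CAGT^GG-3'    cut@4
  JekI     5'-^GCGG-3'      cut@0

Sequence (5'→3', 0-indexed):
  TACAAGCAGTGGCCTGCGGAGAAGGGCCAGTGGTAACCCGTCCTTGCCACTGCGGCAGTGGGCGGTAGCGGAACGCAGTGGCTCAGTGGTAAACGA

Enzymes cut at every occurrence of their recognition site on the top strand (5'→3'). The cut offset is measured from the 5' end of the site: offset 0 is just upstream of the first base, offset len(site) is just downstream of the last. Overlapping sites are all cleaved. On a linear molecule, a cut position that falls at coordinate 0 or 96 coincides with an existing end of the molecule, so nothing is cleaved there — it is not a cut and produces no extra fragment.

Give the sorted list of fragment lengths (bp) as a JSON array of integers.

Site scan:
  IvoII (TCAT, off=3): no sites
  BxoVI CAGTGG/4: at [6, 27, 55, 75, 83] ⇒ [10, 31, 59, 79, 87]
  JekI GCGG/0: at [15, 51, 61, 67] ⇒ [15, 51, 61, 67]

All cut coordinates (distinct, sorted): [10, 15, 31, 51, 59, 61, 67, 79, 87]

Fragments:
  [0,10): 10 bp
  [10,15): 5 bp
  [15,31): 16 bp
  [31,51): 20 bp
  [51,59): 8 bp
  [59,61): 2 bp
  [61,67): 6 bp
  [67,79): 12 bp
  [79,87): 8 bp
  [87,96): 9 bp

[2,5,6,8,8,9,10,12,16,20]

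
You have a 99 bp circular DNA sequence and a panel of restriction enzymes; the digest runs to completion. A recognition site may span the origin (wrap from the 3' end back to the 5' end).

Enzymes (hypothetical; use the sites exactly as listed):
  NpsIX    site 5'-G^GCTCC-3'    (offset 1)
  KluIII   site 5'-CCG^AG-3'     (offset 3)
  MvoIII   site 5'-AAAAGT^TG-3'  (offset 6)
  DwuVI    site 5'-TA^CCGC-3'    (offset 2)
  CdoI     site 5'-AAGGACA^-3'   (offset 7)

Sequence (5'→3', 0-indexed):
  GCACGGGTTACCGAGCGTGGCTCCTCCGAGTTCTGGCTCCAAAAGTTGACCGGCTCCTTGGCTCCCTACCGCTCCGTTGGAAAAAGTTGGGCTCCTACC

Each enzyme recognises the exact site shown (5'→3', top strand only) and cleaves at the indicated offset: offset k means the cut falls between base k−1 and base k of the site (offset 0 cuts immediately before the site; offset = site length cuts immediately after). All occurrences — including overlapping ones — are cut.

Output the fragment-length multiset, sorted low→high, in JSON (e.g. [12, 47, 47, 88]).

Site scan:
  NpsIX (GGCTCC, off=1): starts [18, 34, 51, 59, 89] → cuts [19, 35, 52, 60, 90]
  KluIII (CCGAG, off=3): starts [10, 25] → cuts [13, 28]
  MvoIII (AAAAGTTG, off=6): starts [40, 81] → cuts [46, 87]
  DwuVI (TACCGC, off=2): starts [66, 95] → cuts [68, 97]
  CdoI (AAGGACA, off=7): no sites

Pooled cuts: [13, 19, 28, 35, 46, 52, 60, 68, 87, 90, 97]

Fragment lengths:
  13→19: 6 bp
  19→28: 9 bp
  28→35: 7 bp
  35→46: 11 bp
  46→52: 6 bp
  52→60: 8 bp
  60→68: 8 bp
  68→87: 19 bp
  87→90: 3 bp
  90→97: 7 bp
  97→13 (wrap): 99-97+13 = 15 bp

[3,6,6,7,7,8,8,9,11,15,19]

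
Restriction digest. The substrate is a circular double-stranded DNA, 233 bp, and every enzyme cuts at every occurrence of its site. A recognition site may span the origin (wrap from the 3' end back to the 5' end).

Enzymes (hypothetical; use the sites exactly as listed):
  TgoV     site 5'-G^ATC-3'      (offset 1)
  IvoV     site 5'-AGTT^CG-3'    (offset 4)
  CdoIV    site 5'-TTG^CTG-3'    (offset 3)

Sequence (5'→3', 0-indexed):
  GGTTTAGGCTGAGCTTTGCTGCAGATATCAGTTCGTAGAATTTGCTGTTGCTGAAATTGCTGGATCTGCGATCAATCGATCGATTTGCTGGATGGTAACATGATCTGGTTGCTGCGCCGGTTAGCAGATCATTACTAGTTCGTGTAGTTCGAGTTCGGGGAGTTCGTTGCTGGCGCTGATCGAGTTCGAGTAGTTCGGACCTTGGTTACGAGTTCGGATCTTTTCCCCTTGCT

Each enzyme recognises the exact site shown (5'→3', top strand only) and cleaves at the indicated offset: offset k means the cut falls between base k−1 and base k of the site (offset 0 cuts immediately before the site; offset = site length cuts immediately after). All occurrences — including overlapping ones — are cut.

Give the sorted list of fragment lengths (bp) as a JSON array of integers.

[3,4,5,6,6,7,8,8,9,9,9,9,9,9,9,11,13,14,15,15,16,19,20]

Scan for sites:
  TgoV (GATC, off=1): starts [62, 69, 77, 101, 126, 177, 216] → cuts [63, 70, 78, 102, 127, 178, 217]
  IvoV (AGTTCG, off=4): starts [29, 136, 145, 151, 160, 182, 191, 210] → cuts [33, 140, 149, 155, 164, 186, 195, 214]
  CdoIV (TTGCTG, off=3): starts [15, 41, 47, 56, 84, 108, 166, 228] → cuts [18, 44, 50, 59, 87, 111, 169, 231]

Pooled cuts: [18, 33, 44, 50, 59, 63, 70, 78, 87, 102, 111, 127, 140, 149, 155, 164, 169, 178, 186, 195, 214, 217, 231]

Fragment lengths:
  18→33: 15 bp
  33→44: 11 bp
  44→50: 6 bp
  50→59: 9 bp
  59→63: 4 bp
  63→70: 7 bp
  70→78: 8 bp
  78→87: 9 bp
  87→102: 15 bp
  102→111: 9 bp
  111→127: 16 bp
  127→140: 13 bp
  140→149: 9 bp
  149→155: 6 bp
  155→164: 9 bp
  164→169: 5 bp
  169→178: 9 bp
  178→186: 8 bp
  186→195: 9 bp
  195→214: 19 bp
  214→217: 3 bp
  217→231: 14 bp
  231→18 (wrap): 233-231+18 = 20 bp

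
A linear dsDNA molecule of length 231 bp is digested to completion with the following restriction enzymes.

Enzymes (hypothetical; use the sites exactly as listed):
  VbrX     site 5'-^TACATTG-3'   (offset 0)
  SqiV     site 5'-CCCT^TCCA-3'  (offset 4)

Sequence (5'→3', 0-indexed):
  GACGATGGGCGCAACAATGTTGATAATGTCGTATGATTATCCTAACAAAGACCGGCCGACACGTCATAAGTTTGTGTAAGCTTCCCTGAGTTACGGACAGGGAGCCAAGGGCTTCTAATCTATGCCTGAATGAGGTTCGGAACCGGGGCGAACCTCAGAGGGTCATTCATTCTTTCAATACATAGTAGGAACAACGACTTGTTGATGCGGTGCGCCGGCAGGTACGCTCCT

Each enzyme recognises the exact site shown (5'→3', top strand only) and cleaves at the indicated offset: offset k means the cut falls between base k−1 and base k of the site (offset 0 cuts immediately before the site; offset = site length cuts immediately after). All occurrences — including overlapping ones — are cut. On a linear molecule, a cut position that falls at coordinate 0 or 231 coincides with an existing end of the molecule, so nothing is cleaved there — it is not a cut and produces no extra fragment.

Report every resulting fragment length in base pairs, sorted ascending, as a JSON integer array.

Scan for sites:
  VbrX (TACATTG, off=0): no sites
  SqiV (CCCTTCCA, off=4): no sites

Pooled cuts: ∅

Fragment lengths:
  no cuts → one linear fragment of 231 bp

[231]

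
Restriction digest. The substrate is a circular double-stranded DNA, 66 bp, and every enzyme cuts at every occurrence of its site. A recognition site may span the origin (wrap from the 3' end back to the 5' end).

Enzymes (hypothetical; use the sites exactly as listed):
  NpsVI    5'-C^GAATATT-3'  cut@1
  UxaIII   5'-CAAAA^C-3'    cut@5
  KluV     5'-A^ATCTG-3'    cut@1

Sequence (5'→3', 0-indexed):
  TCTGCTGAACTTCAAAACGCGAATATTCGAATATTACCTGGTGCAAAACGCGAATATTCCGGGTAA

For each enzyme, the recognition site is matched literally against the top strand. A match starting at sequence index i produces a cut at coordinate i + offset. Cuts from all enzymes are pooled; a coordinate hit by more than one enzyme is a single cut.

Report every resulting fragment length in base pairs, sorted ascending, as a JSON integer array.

[3,3,8,14,18,20]

Site scan:
  NpsVI (CGAATATT, off=1): starts [19, 27, 50] → cuts [20, 28, 51]
  UxaIII (CAAAAC, off=5): starts [12, 43] → cuts [17, 48]
  KluV (AATCTG, off=1): starts [64] → cuts [65]

Pooled cuts: [17, 20, 28, 48, 51, 65]

Fragments:
  17→20: 3 bp
  20→28: 8 bp
  28→48: 20 bp
  48→51: 3 bp
  51→65: 14 bp
  65→17 (wrap): 66-65+17 = 18 bp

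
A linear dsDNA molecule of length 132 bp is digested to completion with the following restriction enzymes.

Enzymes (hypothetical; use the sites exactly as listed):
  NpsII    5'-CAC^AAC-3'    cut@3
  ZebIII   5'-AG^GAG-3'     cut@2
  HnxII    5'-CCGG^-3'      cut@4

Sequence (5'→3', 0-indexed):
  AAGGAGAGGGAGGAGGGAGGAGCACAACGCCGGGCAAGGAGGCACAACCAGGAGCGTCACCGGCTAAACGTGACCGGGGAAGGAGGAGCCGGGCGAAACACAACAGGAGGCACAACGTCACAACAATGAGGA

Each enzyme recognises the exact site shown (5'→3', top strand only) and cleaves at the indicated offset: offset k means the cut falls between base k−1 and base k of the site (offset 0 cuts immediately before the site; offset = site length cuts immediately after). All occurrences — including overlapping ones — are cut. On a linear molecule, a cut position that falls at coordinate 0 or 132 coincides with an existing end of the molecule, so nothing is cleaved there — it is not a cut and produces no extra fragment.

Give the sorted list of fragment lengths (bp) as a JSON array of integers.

[3,3,5,5,5,6,6,7,7,7,7,8,8,9,9,11,12,14]

Site scan:
  NpsII (CACAAC, off=3): starts [22, 42, 98, 110, 118] → cuts [25, 45, 101, 113, 121]
  ZebIII (AGGAG, off=2): starts [1, 10, 17, 36, 49, 80, 83, 104] → cuts [3, 12, 19, 38, 51, 82, 85, 106]
  HnxII (CCGG, off=4): starts [29, 59, 73, 88] → cuts [33, 63, 77, 92]

All cut coordinates (distinct, sorted): [3, 12, 19, 25, 33, 38, 45, 51, 63, 77, 82, 85, 92, 101, 106, 113, 121]

Fragment lengths:
  [0,3): 3 bp
  [3,12): 9 bp
  [12,19): 7 bp
  [19,25): 6 bp
  [25,33): 8 bp
  [33,38): 5 bp
  [38,45): 7 bp
  [45,51): 6 bp
  [51,63): 12 bp
  [63,77): 14 bp
  [77,82): 5 bp
  [82,85): 3 bp
  [85,92): 7 bp
  [92,101): 9 bp
  [101,106): 5 bp
  [106,113): 7 bp
  [113,121): 8 bp
  [121,132): 11 bp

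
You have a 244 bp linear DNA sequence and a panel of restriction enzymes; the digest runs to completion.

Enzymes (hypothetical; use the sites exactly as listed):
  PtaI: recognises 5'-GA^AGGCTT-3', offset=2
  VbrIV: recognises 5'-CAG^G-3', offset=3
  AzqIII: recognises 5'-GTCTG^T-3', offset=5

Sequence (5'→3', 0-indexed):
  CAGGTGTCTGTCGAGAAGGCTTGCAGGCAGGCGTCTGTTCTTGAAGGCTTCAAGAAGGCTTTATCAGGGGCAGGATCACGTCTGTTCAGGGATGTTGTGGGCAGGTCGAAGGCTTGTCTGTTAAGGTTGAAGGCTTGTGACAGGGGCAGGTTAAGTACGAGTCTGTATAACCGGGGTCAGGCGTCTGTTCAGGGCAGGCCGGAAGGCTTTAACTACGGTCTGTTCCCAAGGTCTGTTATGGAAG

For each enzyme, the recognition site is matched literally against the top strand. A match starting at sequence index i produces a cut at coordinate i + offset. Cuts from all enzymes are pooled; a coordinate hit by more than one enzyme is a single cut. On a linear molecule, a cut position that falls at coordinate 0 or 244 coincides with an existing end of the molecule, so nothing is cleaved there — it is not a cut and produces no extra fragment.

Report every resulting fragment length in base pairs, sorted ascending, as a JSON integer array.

Site scan:
  PtaI (GAAGGCTT, off=2): starts [14, 42, 53, 107, 128, 201] → cuts [16, 44, 55, 109, 130, 203]
  VbrIV (CAGG, off=3): starts [0, 23, 27, 64, 70, 86, 101, 140, 146, 177, 189, 194] → cuts [3, 26, 30, 67, 73, 89, 104, 143, 149, 180, 192, 197]
  AzqIII (GTCTGT, off=5): starts [5, 32, 79, 115, 160, 182, 217, 230] → cuts [10, 37, 84, 120, 165, 187, 222, 235]

Pooled cuts: [3, 10, 16, 26, 30, 37, 44, 55, 67, 73, 84, 89, 104, 109, 120, 130, 143, 149, 165, 180, 187, 192, 197, 203, 222, 235]

Fragment lengths:
  [0,3): 3 bp
  [3,10): 7 bp
  [10,16): 6 bp
  [16,26): 10 bp
  [26,30): 4 bp
  [30,37): 7 bp
  [37,44): 7 bp
  [44,55): 11 bp
  [55,67): 12 bp
  [67,73): 6 bp
  [73,84): 11 bp
  [84,89): 5 bp
  [89,104): 15 bp
  [104,109): 5 bp
  [109,120): 11 bp
  [120,130): 10 bp
  [130,143): 13 bp
  [143,149): 6 bp
  [149,165): 16 bp
  [165,180): 15 bp
  [180,187): 7 bp
  [187,192): 5 bp
  [192,197): 5 bp
  [197,203): 6 bp
  [203,222): 19 bp
  [222,235): 13 bp
  [235,244): 9 bp

[3,4,5,5,5,5,6,6,6,6,7,7,7,7,9,10,10,11,11,11,12,13,13,15,15,16,19]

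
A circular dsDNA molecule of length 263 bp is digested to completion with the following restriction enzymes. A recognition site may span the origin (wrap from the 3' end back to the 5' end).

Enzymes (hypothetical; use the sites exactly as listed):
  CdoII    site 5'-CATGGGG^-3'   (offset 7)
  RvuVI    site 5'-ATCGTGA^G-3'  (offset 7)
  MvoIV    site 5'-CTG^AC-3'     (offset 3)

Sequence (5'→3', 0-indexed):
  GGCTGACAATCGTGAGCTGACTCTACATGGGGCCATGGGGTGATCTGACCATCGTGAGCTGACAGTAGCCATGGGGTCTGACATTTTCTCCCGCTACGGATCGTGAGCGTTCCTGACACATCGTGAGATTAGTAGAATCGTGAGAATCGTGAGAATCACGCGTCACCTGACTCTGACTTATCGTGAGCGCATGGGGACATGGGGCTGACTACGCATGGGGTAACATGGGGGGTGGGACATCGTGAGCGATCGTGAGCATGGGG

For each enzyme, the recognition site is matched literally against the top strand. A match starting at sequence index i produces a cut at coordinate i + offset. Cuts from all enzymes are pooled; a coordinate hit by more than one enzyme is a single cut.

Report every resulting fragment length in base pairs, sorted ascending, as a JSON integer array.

[3,4,4,4,5,6,7,8,8,8,9,9,10,10,10,10,10,11,11,13,13,15,15,17,17,26]

Scan for sites:
  CdoII CATGGGG/7: at [25, 33, 69, 189, 197, 213, 223, 256] ⇒ [0, 32, 40, 76, 196, 204, 220, 230]
  RvuVI ATCGTGAG/7: at [8, 50, 99, 119, 136, 145, 179, 238, 248] ⇒ [15, 57, 106, 126, 143, 152, 186, 245, 255]
  MvoIV CTGAC/3: at [2, 16, 44, 58, 77, 112, 166, 172, 204] ⇒ [5, 19, 47, 61, 80, 115, 169, 175, 207]

Pooled cuts: [0, 5, 15, 19, 32, 40, 47, 57, 61, 76, 80, 106, 115, 126, 143, 152, 169, 175, 186, 196, 204, 207, 220, 230, 245, 255]

Fragments:
  0→5: 5 bp
  5→15: 10 bp
  15→19: 4 bp
  19→32: 13 bp
  32→40: 8 bp
  40→47: 7 bp
  47→57: 10 bp
  57→61: 4 bp
  61→76: 15 bp
  76→80: 4 bp
  80→106: 26 bp
  106→115: 9 bp
  115→126: 11 bp
  126→143: 17 bp
  143→152: 9 bp
  152→169: 17 bp
  169→175: 6 bp
  175→186: 11 bp
  186→196: 10 bp
  196→204: 8 bp
  204→207: 3 bp
  207→220: 13 bp
  220→230: 10 bp
  230→245: 15 bp
  245→255: 10 bp
  255→0 (wrap): 263-255+0 = 8 bp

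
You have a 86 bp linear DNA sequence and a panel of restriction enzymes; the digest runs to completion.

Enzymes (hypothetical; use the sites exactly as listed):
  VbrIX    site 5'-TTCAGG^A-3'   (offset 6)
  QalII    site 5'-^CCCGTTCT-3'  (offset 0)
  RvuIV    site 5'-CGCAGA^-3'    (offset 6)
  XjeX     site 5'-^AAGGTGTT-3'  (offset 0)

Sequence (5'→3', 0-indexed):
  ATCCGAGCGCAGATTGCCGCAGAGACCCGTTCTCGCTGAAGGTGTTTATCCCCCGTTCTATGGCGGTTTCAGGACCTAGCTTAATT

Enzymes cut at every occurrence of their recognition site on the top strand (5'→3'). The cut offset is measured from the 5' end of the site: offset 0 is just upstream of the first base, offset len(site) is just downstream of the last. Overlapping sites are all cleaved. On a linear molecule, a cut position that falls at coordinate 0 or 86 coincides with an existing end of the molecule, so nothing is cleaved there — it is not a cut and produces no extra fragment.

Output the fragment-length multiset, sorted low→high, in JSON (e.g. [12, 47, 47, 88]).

Per-enzyme occurrences:
  VbrIX (TTCAGGA, off=6): starts [67] → cuts [73]
  QalII (CCCGTTCT, off=0): starts [25, 51] → cuts [25, 51]
  RvuIV (CGCAGA, off=6): starts [7, 17] → cuts [13, 23]
  XjeX (AAGGTGTT, off=0): starts [38] → cuts [38]

Pooled cuts: [13, 23, 25, 38, 51, 73]

Fragment lengths:
  [0,13): 13 bp
  [13,23): 10 bp
  [23,25): 2 bp
  [25,38): 13 bp
  [38,51): 13 bp
  [51,73): 22 bp
  [73,86): 13 bp

[2,10,13,13,13,13,22]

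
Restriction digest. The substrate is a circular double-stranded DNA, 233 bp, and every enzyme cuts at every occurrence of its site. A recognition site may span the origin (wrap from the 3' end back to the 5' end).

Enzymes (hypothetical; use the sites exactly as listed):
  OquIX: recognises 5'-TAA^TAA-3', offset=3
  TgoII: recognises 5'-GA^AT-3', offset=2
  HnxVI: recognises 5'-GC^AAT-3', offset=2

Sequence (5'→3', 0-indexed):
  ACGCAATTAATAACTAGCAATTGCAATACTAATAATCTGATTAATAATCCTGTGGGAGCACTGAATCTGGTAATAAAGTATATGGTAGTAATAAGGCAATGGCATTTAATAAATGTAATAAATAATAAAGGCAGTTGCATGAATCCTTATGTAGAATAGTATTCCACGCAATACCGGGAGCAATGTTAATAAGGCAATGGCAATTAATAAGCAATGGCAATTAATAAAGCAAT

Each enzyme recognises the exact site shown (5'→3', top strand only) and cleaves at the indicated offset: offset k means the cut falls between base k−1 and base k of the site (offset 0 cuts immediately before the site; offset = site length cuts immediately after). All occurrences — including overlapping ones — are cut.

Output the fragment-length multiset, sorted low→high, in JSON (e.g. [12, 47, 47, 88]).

Per-enzyme occurrences:
  OquIX TAATAA/3: at [7, 29, 41, 70, 88, 106, 115, 122, 186, 204, 221] ⇒ [10, 32, 44, 73, 91, 109, 118, 125, 189, 207, 224]
  TgoII GAAT/2: at [62, 140, 153] ⇒ [64, 142, 155]
  HnxVI GCAAT/2: at [2, 16, 22, 95, 167, 179, 193, 199, 210, 216, 228] ⇒ [4, 18, 24, 97, 169, 181, 195, 201, 212, 218, 230]

Pooled cuts: [4, 10, 18, 24, 32, 44, 64, 73, 91, 97, 109, 118, 125, 142, 155, 169, 181, 189, 195, 201, 207, 212, 218, 224, 230]

Fragments:
  4→10: 6 bp
  10→18: 8 bp
  18→24: 6 bp
  24→32: 8 bp
  32→44: 12 bp
  44→64: 20 bp
  64→73: 9 bp
  73→91: 18 bp
  91→97: 6 bp
  97→109: 12 bp
  109→118: 9 bp
  118→125: 7 bp
  125→142: 17 bp
  142→155: 13 bp
  155→169: 14 bp
  169→181: 12 bp
  181→189: 8 bp
  189→195: 6 bp
  195→201: 6 bp
  201→207: 6 bp
  207→212: 5 bp
  212→218: 6 bp
  218→224: 6 bp
  224→230: 6 bp
  230→4 (wrap): 233-230+4 = 7 bp

[5,6,6,6,6,6,6,6,6,6,7,7,8,8,8,9,9,12,12,12,13,14,17,18,20]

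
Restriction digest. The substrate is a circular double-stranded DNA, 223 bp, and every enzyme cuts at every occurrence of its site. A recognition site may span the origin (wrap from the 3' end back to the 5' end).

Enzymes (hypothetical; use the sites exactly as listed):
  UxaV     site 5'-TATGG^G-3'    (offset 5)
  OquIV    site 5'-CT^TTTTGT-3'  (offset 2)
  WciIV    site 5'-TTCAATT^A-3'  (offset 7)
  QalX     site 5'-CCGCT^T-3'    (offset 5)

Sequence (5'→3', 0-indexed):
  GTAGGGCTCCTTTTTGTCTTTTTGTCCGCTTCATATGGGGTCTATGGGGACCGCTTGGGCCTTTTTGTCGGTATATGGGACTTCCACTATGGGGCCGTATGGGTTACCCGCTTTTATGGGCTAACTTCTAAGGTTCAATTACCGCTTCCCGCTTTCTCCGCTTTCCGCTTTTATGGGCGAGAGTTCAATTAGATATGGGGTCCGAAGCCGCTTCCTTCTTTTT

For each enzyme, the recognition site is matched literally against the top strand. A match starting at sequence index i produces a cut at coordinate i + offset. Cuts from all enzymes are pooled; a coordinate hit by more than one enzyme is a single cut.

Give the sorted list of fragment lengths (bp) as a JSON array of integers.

[6,7,7,7,7,7,7,8,8,8,8,9,9,10,10,11,14,14,14,15,16,21]

Per-enzyme occurrences:
  UxaV TATGGG/5: at [33, 42, 73, 87, 97, 114, 171, 193] ⇒ [38, 47, 78, 92, 102, 119, 176, 198]
  OquIV CTTTTTGT/2: at [9, 17, 60, 217] ⇒ [11, 19, 62, 219]
  WciIV TTCAATTA/7: at [133, 183] ⇒ [140, 190]
  QalX CCGCTT/5: at [25, 50, 107, 141, 148, 157, 164, 207] ⇒ [30, 55, 112, 146, 153, 162, 169, 212]

All cut coordinates (distinct, sorted): [11, 19, 30, 38, 47, 55, 62, 78, 92, 102, 112, 119, 140, 146, 153, 162, 169, 176, 190, 198, 212, 219]

Fragments:
  11→19: 8 bp
  19→30: 11 bp
  30→38: 8 bp
  38→47: 9 bp
  47→55: 8 bp
  55→62: 7 bp
  62→78: 16 bp
  78→92: 14 bp
  92→102: 10 bp
  102→112: 10 bp
  112→119: 7 bp
  119→140: 21 bp
  140→146: 6 bp
  146→153: 7 bp
  153→162: 9 bp
  162→169: 7 bp
  169→176: 7 bp
  176→190: 14 bp
  190→198: 8 bp
  198→212: 14 bp
  212→219: 7 bp
  219→11 (wrap): 223-219+11 = 15 bp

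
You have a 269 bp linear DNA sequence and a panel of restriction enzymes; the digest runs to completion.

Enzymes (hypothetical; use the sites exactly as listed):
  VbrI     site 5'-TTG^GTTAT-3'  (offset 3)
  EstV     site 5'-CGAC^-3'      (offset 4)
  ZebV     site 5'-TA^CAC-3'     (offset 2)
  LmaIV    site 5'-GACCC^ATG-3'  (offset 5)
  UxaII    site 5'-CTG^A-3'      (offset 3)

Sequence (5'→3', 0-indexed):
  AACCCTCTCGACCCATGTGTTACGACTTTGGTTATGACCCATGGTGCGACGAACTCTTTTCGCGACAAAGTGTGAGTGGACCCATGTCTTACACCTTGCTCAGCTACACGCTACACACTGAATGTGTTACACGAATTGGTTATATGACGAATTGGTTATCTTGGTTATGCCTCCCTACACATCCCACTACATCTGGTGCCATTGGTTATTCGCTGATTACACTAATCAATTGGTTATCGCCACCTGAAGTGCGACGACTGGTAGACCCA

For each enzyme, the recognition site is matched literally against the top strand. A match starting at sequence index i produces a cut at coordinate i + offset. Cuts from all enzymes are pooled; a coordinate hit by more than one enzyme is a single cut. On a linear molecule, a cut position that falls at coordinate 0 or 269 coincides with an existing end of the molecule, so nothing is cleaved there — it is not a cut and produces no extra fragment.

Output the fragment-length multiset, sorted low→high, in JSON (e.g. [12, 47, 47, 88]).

[2,3,4,4,7,7,8,9,9,9,9,10,10,11,11,12,12,13,14,14,15,16,16,17,27]

Scan for sites:
  VbrI TTGGTTAT/3: at [27, 135, 151, 160, 201, 229] ⇒ [30, 138, 154, 163, 204, 232]
  EstV CGAC/4: at [8, 22, 46, 62, 251, 254] ⇒ [12, 26, 50, 66, 255, 258]
  ZebV TACAC/2: at [89, 104, 111, 127, 175, 217] ⇒ [91, 106, 113, 129, 177, 219]
  LmaIV GACCCATG/5: at [9, 35, 78] ⇒ [14, 40, 83]
  UxaII CTGA/3: at [117, 212, 243] ⇒ [120, 215, 246]

Pooled cuts: [12, 14, 26, 30, 40, 50, 66, 83, 91, 106, 113, 120, 129, 138, 154, 163, 177, 204, 215, 219, 232, 246, 255, 258]

Fragment lengths:
  [0,12): 12 bp
  [12,14): 2 bp
  [14,26): 12 bp
  [26,30): 4 bp
  [30,40): 10 bp
  [40,50): 10 bp
  [50,66): 16 bp
  [66,83): 17 bp
  [83,91): 8 bp
  [91,106): 15 bp
  [106,113): 7 bp
  [113,120): 7 bp
  [120,129): 9 bp
  [129,138): 9 bp
  [138,154): 16 bp
  [154,163): 9 bp
  [163,177): 14 bp
  [177,204): 27 bp
  [204,215): 11 bp
  [215,219): 4 bp
  [219,232): 13 bp
  [232,246): 14 bp
  [246,255): 9 bp
  [255,258): 3 bp
  [258,269): 11 bp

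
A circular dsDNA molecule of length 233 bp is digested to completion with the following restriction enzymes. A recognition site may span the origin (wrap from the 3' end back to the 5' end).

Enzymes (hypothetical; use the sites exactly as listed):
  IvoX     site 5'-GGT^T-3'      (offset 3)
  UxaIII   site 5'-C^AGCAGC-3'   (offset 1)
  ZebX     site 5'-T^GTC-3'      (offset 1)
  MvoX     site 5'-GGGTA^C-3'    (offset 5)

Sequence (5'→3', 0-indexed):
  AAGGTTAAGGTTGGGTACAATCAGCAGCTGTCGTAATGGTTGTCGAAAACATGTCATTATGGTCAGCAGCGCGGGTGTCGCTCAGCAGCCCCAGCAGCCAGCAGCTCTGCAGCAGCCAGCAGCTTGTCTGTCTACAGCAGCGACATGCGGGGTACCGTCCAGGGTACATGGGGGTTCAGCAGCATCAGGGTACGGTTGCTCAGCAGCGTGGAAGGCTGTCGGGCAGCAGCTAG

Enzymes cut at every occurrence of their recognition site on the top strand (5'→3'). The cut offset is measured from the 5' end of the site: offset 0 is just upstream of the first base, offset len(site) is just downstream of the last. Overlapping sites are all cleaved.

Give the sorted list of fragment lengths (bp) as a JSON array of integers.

Site scan:
  IvoX GGTT/3: at [2, 8, 37, 172, 193] ⇒ [5, 11, 40, 175, 196]
  UxaIII CAGCAGC/1: at [21, 63, 82, 91, 98, 109, 116, 134, 176, 200, 223] ⇒ [22, 64, 83, 92, 99, 110, 117, 135, 177, 201, 224]
  ZebX TGTC/1: at [28, 40, 51, 75, 124, 128, 216] ⇒ [29, 41, 52, 76, 125, 129, 217]
  MvoX GGGTAC/5: at [12, 149, 161, 187] ⇒ [17, 154, 166, 192]

All cut coordinates (distinct, sorted): [5, 11, 17, 22, 29, 40, 41, 52, 64, 76, 83, 92, 99, 110, 117, 125, 129, 135, 154, 166, 175, 177, 192, 196, 201, 217, 224]

Fragments:
  5→11: 6 bp
  11→17: 6 bp
  17→22: 5 bp
  22→29: 7 bp
  29→40: 11 bp
  40→41: 1 bp
  41→52: 11 bp
  52→64: 12 bp
  64→76: 12 bp
  76→83: 7 bp
  83→92: 9 bp
  92→99: 7 bp
  99→110: 11 bp
  110→117: 7 bp
  117→125: 8 bp
  125→129: 4 bp
  129→135: 6 bp
  135→154: 19 bp
  154→166: 12 bp
  166→175: 9 bp
  175→177: 2 bp
  177→192: 15 bp
  192→196: 4 bp
  196→201: 5 bp
  201→217: 16 bp
  217→224: 7 bp
  224→5 (wrap): 233-224+5 = 14 bp

[1,2,4,4,5,5,6,6,6,7,7,7,7,7,8,9,9,11,11,11,12,12,12,14,15,16,19]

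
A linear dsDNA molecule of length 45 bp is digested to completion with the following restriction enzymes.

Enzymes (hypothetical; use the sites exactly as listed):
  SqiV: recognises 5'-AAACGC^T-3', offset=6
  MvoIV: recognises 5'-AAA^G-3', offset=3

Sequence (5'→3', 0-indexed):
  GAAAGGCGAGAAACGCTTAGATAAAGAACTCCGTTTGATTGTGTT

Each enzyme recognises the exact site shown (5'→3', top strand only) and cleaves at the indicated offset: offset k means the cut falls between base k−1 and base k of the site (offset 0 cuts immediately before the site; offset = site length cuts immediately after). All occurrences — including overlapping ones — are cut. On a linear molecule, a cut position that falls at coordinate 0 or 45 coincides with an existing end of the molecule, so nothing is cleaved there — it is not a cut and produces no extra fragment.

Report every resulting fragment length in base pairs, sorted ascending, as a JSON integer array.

Scan for sites:
  SqiV AAACGCT/6: at [10] ⇒ [16]
  MvoIV AAAG/3: at [1, 22] ⇒ [4, 25]

All cut coordinates (distinct, sorted): [4, 16, 25]

Fragment lengths:
  [0,4): 4 bp
  [4,16): 12 bp
  [16,25): 9 bp
  [25,45): 20 bp

[4,9,12,20]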